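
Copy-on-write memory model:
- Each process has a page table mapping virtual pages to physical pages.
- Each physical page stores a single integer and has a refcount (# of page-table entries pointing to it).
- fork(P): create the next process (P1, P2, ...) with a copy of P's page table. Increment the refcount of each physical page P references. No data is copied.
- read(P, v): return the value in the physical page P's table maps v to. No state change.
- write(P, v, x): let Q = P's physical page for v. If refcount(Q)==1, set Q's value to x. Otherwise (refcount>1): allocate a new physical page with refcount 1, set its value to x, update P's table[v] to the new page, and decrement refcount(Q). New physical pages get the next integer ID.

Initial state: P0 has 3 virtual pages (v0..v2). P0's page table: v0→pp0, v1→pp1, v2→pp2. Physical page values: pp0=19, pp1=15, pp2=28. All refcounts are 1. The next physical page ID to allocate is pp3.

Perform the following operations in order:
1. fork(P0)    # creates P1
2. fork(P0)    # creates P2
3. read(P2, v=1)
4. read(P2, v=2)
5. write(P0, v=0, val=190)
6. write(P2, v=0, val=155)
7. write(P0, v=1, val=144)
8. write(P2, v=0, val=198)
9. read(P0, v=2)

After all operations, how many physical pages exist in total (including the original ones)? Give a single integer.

Answer: 6

Derivation:
Op 1: fork(P0) -> P1. 3 ppages; refcounts: pp0:2 pp1:2 pp2:2
Op 2: fork(P0) -> P2. 3 ppages; refcounts: pp0:3 pp1:3 pp2:3
Op 3: read(P2, v1) -> 15. No state change.
Op 4: read(P2, v2) -> 28. No state change.
Op 5: write(P0, v0, 190). refcount(pp0)=3>1 -> COPY to pp3. 4 ppages; refcounts: pp0:2 pp1:3 pp2:3 pp3:1
Op 6: write(P2, v0, 155). refcount(pp0)=2>1 -> COPY to pp4. 5 ppages; refcounts: pp0:1 pp1:3 pp2:3 pp3:1 pp4:1
Op 7: write(P0, v1, 144). refcount(pp1)=3>1 -> COPY to pp5. 6 ppages; refcounts: pp0:1 pp1:2 pp2:3 pp3:1 pp4:1 pp5:1
Op 8: write(P2, v0, 198). refcount(pp4)=1 -> write in place. 6 ppages; refcounts: pp0:1 pp1:2 pp2:3 pp3:1 pp4:1 pp5:1
Op 9: read(P0, v2) -> 28. No state change.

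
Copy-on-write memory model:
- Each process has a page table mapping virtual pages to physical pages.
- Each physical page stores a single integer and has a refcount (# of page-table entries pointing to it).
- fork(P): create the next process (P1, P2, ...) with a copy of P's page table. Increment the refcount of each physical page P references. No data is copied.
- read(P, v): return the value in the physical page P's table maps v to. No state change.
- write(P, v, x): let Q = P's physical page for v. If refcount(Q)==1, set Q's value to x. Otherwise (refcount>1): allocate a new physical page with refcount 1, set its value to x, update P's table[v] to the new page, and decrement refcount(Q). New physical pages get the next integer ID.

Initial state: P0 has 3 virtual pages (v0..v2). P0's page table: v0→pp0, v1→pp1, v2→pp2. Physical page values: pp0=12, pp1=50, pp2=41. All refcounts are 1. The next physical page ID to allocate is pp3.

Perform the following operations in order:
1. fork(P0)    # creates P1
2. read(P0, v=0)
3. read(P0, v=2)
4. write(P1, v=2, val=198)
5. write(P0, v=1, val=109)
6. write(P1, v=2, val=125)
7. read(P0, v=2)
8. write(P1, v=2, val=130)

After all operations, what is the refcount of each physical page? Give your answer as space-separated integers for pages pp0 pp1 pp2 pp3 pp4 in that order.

Answer: 2 1 1 1 1

Derivation:
Op 1: fork(P0) -> P1. 3 ppages; refcounts: pp0:2 pp1:2 pp2:2
Op 2: read(P0, v0) -> 12. No state change.
Op 3: read(P0, v2) -> 41. No state change.
Op 4: write(P1, v2, 198). refcount(pp2)=2>1 -> COPY to pp3. 4 ppages; refcounts: pp0:2 pp1:2 pp2:1 pp3:1
Op 5: write(P0, v1, 109). refcount(pp1)=2>1 -> COPY to pp4. 5 ppages; refcounts: pp0:2 pp1:1 pp2:1 pp3:1 pp4:1
Op 6: write(P1, v2, 125). refcount(pp3)=1 -> write in place. 5 ppages; refcounts: pp0:2 pp1:1 pp2:1 pp3:1 pp4:1
Op 7: read(P0, v2) -> 41. No state change.
Op 8: write(P1, v2, 130). refcount(pp3)=1 -> write in place. 5 ppages; refcounts: pp0:2 pp1:1 pp2:1 pp3:1 pp4:1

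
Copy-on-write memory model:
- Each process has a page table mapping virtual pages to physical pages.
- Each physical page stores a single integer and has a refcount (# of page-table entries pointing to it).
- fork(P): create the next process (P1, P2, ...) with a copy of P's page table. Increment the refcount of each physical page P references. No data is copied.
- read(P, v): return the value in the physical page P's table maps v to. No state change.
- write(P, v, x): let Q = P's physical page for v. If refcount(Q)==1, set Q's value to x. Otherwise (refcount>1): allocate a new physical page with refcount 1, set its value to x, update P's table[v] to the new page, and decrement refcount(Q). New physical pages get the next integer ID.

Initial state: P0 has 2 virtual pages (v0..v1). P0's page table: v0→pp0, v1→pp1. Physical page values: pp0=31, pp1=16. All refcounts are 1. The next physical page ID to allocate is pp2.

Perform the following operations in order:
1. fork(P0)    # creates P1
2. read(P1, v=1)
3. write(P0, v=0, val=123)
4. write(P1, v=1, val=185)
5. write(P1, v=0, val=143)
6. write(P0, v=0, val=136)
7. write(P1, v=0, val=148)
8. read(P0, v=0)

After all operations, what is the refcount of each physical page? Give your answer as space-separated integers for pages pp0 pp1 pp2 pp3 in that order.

Op 1: fork(P0) -> P1. 2 ppages; refcounts: pp0:2 pp1:2
Op 2: read(P1, v1) -> 16. No state change.
Op 3: write(P0, v0, 123). refcount(pp0)=2>1 -> COPY to pp2. 3 ppages; refcounts: pp0:1 pp1:2 pp2:1
Op 4: write(P1, v1, 185). refcount(pp1)=2>1 -> COPY to pp3. 4 ppages; refcounts: pp0:1 pp1:1 pp2:1 pp3:1
Op 5: write(P1, v0, 143). refcount(pp0)=1 -> write in place. 4 ppages; refcounts: pp0:1 pp1:1 pp2:1 pp3:1
Op 6: write(P0, v0, 136). refcount(pp2)=1 -> write in place. 4 ppages; refcounts: pp0:1 pp1:1 pp2:1 pp3:1
Op 7: write(P1, v0, 148). refcount(pp0)=1 -> write in place. 4 ppages; refcounts: pp0:1 pp1:1 pp2:1 pp3:1
Op 8: read(P0, v0) -> 136. No state change.

Answer: 1 1 1 1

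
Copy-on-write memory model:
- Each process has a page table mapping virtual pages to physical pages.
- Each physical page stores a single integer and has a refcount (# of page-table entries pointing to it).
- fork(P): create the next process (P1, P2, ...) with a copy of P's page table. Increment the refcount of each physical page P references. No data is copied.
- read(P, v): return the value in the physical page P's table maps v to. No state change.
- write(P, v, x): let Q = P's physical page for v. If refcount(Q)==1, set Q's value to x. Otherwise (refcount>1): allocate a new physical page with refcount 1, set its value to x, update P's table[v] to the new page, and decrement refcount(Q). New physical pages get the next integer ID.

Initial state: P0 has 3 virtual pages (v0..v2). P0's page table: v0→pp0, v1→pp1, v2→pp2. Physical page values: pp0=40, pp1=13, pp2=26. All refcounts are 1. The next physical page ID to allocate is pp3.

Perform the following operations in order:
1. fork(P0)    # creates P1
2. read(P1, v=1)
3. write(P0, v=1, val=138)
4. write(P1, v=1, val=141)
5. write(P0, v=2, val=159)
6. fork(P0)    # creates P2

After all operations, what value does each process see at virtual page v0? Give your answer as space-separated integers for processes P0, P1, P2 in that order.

Op 1: fork(P0) -> P1. 3 ppages; refcounts: pp0:2 pp1:2 pp2:2
Op 2: read(P1, v1) -> 13. No state change.
Op 3: write(P0, v1, 138). refcount(pp1)=2>1 -> COPY to pp3. 4 ppages; refcounts: pp0:2 pp1:1 pp2:2 pp3:1
Op 4: write(P1, v1, 141). refcount(pp1)=1 -> write in place. 4 ppages; refcounts: pp0:2 pp1:1 pp2:2 pp3:1
Op 5: write(P0, v2, 159). refcount(pp2)=2>1 -> COPY to pp4. 5 ppages; refcounts: pp0:2 pp1:1 pp2:1 pp3:1 pp4:1
Op 6: fork(P0) -> P2. 5 ppages; refcounts: pp0:3 pp1:1 pp2:1 pp3:2 pp4:2
P0: v0 -> pp0 = 40
P1: v0 -> pp0 = 40
P2: v0 -> pp0 = 40

Answer: 40 40 40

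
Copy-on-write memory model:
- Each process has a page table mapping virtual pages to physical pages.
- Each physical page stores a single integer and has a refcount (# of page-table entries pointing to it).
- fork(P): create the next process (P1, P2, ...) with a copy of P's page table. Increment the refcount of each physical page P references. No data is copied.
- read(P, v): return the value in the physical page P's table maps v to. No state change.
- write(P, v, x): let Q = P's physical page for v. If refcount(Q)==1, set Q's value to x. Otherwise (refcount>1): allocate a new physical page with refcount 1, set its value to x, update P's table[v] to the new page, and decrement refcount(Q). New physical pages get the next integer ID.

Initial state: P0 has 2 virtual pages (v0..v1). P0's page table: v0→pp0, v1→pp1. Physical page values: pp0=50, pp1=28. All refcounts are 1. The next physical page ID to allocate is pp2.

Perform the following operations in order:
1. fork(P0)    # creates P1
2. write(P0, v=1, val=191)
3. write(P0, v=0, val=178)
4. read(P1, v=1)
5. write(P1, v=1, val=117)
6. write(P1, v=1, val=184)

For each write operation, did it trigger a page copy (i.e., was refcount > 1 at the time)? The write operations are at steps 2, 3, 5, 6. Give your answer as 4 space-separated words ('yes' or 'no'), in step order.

Op 1: fork(P0) -> P1. 2 ppages; refcounts: pp0:2 pp1:2
Op 2: write(P0, v1, 191). refcount(pp1)=2>1 -> COPY to pp2. 3 ppages; refcounts: pp0:2 pp1:1 pp2:1
Op 3: write(P0, v0, 178). refcount(pp0)=2>1 -> COPY to pp3. 4 ppages; refcounts: pp0:1 pp1:1 pp2:1 pp3:1
Op 4: read(P1, v1) -> 28. No state change.
Op 5: write(P1, v1, 117). refcount(pp1)=1 -> write in place. 4 ppages; refcounts: pp0:1 pp1:1 pp2:1 pp3:1
Op 6: write(P1, v1, 184). refcount(pp1)=1 -> write in place. 4 ppages; refcounts: pp0:1 pp1:1 pp2:1 pp3:1

yes yes no no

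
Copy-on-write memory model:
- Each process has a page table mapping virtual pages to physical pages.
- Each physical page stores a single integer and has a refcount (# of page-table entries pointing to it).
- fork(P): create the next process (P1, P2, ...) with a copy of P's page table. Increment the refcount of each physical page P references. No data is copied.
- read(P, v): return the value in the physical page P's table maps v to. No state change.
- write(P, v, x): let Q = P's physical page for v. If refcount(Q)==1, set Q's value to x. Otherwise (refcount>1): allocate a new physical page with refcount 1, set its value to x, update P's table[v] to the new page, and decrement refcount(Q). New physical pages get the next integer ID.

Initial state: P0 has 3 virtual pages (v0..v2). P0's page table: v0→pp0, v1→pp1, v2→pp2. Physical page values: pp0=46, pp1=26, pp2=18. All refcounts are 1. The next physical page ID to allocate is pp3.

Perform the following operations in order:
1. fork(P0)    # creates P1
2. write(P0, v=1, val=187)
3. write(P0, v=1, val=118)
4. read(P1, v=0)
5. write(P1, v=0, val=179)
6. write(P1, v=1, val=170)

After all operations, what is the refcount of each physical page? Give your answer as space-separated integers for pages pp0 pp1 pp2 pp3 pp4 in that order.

Op 1: fork(P0) -> P1. 3 ppages; refcounts: pp0:2 pp1:2 pp2:2
Op 2: write(P0, v1, 187). refcount(pp1)=2>1 -> COPY to pp3. 4 ppages; refcounts: pp0:2 pp1:1 pp2:2 pp3:1
Op 3: write(P0, v1, 118). refcount(pp3)=1 -> write in place. 4 ppages; refcounts: pp0:2 pp1:1 pp2:2 pp3:1
Op 4: read(P1, v0) -> 46. No state change.
Op 5: write(P1, v0, 179). refcount(pp0)=2>1 -> COPY to pp4. 5 ppages; refcounts: pp0:1 pp1:1 pp2:2 pp3:1 pp4:1
Op 6: write(P1, v1, 170). refcount(pp1)=1 -> write in place. 5 ppages; refcounts: pp0:1 pp1:1 pp2:2 pp3:1 pp4:1

Answer: 1 1 2 1 1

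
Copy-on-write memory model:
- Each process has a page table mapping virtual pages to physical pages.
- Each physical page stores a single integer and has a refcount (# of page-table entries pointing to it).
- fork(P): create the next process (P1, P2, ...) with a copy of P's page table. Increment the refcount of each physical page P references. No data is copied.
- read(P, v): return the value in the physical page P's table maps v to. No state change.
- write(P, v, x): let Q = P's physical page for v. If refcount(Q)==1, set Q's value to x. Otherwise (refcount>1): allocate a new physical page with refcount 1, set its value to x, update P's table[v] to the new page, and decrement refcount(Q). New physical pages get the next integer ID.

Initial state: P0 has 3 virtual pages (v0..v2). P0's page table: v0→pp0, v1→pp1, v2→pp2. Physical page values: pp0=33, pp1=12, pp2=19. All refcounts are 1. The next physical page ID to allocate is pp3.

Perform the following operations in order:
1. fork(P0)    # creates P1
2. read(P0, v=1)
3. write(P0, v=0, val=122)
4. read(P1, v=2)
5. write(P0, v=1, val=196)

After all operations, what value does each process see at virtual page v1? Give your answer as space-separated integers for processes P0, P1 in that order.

Answer: 196 12

Derivation:
Op 1: fork(P0) -> P1. 3 ppages; refcounts: pp0:2 pp1:2 pp2:2
Op 2: read(P0, v1) -> 12. No state change.
Op 3: write(P0, v0, 122). refcount(pp0)=2>1 -> COPY to pp3. 4 ppages; refcounts: pp0:1 pp1:2 pp2:2 pp3:1
Op 4: read(P1, v2) -> 19. No state change.
Op 5: write(P0, v1, 196). refcount(pp1)=2>1 -> COPY to pp4. 5 ppages; refcounts: pp0:1 pp1:1 pp2:2 pp3:1 pp4:1
P0: v1 -> pp4 = 196
P1: v1 -> pp1 = 12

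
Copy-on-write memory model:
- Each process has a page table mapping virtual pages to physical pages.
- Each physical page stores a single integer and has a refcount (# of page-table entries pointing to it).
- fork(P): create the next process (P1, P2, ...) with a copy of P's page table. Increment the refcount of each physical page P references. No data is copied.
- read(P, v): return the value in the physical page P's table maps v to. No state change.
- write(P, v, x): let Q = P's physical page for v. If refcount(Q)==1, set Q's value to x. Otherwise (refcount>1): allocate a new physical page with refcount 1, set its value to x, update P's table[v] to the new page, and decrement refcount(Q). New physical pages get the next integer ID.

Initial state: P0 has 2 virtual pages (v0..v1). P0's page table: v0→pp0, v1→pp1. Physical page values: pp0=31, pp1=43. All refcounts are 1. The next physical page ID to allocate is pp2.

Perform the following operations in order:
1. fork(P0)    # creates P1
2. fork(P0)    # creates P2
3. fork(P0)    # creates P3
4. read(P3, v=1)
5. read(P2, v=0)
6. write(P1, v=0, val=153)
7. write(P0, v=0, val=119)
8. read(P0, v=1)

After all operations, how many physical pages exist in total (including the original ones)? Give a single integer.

Answer: 4

Derivation:
Op 1: fork(P0) -> P1. 2 ppages; refcounts: pp0:2 pp1:2
Op 2: fork(P0) -> P2. 2 ppages; refcounts: pp0:3 pp1:3
Op 3: fork(P0) -> P3. 2 ppages; refcounts: pp0:4 pp1:4
Op 4: read(P3, v1) -> 43. No state change.
Op 5: read(P2, v0) -> 31. No state change.
Op 6: write(P1, v0, 153). refcount(pp0)=4>1 -> COPY to pp2. 3 ppages; refcounts: pp0:3 pp1:4 pp2:1
Op 7: write(P0, v0, 119). refcount(pp0)=3>1 -> COPY to pp3. 4 ppages; refcounts: pp0:2 pp1:4 pp2:1 pp3:1
Op 8: read(P0, v1) -> 43. No state change.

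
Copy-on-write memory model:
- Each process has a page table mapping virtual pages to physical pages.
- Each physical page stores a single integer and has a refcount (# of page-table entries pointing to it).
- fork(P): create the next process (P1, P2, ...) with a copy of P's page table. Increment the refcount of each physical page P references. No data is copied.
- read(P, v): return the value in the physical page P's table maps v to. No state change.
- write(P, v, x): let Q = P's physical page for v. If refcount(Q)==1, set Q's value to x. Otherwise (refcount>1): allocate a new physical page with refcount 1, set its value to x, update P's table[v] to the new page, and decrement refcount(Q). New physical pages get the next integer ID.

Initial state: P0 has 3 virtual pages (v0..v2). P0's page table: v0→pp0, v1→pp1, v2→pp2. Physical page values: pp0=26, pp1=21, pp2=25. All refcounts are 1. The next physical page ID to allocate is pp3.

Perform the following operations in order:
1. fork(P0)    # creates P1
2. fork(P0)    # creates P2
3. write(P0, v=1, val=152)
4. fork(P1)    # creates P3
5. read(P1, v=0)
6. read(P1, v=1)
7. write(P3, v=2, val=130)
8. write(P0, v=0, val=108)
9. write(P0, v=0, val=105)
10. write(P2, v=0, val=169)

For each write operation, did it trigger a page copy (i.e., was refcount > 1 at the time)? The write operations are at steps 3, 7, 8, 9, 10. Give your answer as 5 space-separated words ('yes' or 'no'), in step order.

Op 1: fork(P0) -> P1. 3 ppages; refcounts: pp0:2 pp1:2 pp2:2
Op 2: fork(P0) -> P2. 3 ppages; refcounts: pp0:3 pp1:3 pp2:3
Op 3: write(P0, v1, 152). refcount(pp1)=3>1 -> COPY to pp3. 4 ppages; refcounts: pp0:3 pp1:2 pp2:3 pp3:1
Op 4: fork(P1) -> P3. 4 ppages; refcounts: pp0:4 pp1:3 pp2:4 pp3:1
Op 5: read(P1, v0) -> 26. No state change.
Op 6: read(P1, v1) -> 21. No state change.
Op 7: write(P3, v2, 130). refcount(pp2)=4>1 -> COPY to pp4. 5 ppages; refcounts: pp0:4 pp1:3 pp2:3 pp3:1 pp4:1
Op 8: write(P0, v0, 108). refcount(pp0)=4>1 -> COPY to pp5. 6 ppages; refcounts: pp0:3 pp1:3 pp2:3 pp3:1 pp4:1 pp5:1
Op 9: write(P0, v0, 105). refcount(pp5)=1 -> write in place. 6 ppages; refcounts: pp0:3 pp1:3 pp2:3 pp3:1 pp4:1 pp5:1
Op 10: write(P2, v0, 169). refcount(pp0)=3>1 -> COPY to pp6. 7 ppages; refcounts: pp0:2 pp1:3 pp2:3 pp3:1 pp4:1 pp5:1 pp6:1

yes yes yes no yes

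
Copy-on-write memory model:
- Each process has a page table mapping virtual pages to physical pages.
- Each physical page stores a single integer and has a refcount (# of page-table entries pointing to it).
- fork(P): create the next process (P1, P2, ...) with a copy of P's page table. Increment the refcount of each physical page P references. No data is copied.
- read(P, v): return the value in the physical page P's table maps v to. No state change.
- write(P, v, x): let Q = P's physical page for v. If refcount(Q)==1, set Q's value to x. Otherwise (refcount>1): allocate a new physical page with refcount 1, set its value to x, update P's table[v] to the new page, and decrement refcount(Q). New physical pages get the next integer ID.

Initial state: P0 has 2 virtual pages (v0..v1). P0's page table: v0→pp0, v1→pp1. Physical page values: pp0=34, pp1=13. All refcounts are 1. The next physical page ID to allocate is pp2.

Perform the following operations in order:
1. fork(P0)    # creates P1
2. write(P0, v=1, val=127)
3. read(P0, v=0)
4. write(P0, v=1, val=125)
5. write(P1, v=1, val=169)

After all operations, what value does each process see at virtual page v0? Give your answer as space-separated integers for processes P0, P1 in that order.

Op 1: fork(P0) -> P1. 2 ppages; refcounts: pp0:2 pp1:2
Op 2: write(P0, v1, 127). refcount(pp1)=2>1 -> COPY to pp2. 3 ppages; refcounts: pp0:2 pp1:1 pp2:1
Op 3: read(P0, v0) -> 34. No state change.
Op 4: write(P0, v1, 125). refcount(pp2)=1 -> write in place. 3 ppages; refcounts: pp0:2 pp1:1 pp2:1
Op 5: write(P1, v1, 169). refcount(pp1)=1 -> write in place. 3 ppages; refcounts: pp0:2 pp1:1 pp2:1
P0: v0 -> pp0 = 34
P1: v0 -> pp0 = 34

Answer: 34 34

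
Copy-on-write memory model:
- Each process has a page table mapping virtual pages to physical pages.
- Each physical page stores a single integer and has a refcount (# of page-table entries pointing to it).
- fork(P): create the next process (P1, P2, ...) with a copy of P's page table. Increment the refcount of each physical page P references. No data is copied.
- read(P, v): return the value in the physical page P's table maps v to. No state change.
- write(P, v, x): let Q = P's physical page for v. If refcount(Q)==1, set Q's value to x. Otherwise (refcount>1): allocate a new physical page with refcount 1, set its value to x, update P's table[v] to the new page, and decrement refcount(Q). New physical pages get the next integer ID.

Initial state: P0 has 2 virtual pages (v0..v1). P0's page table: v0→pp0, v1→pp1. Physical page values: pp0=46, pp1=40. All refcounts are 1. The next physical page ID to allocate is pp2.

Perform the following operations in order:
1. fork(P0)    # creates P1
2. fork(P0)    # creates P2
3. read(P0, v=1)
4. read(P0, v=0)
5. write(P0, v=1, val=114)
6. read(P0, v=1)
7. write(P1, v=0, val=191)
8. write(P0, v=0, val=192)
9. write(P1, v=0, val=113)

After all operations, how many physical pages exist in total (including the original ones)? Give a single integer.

Answer: 5

Derivation:
Op 1: fork(P0) -> P1. 2 ppages; refcounts: pp0:2 pp1:2
Op 2: fork(P0) -> P2. 2 ppages; refcounts: pp0:3 pp1:3
Op 3: read(P0, v1) -> 40. No state change.
Op 4: read(P0, v0) -> 46. No state change.
Op 5: write(P0, v1, 114). refcount(pp1)=3>1 -> COPY to pp2. 3 ppages; refcounts: pp0:3 pp1:2 pp2:1
Op 6: read(P0, v1) -> 114. No state change.
Op 7: write(P1, v0, 191). refcount(pp0)=3>1 -> COPY to pp3. 4 ppages; refcounts: pp0:2 pp1:2 pp2:1 pp3:1
Op 8: write(P0, v0, 192). refcount(pp0)=2>1 -> COPY to pp4. 5 ppages; refcounts: pp0:1 pp1:2 pp2:1 pp3:1 pp4:1
Op 9: write(P1, v0, 113). refcount(pp3)=1 -> write in place. 5 ppages; refcounts: pp0:1 pp1:2 pp2:1 pp3:1 pp4:1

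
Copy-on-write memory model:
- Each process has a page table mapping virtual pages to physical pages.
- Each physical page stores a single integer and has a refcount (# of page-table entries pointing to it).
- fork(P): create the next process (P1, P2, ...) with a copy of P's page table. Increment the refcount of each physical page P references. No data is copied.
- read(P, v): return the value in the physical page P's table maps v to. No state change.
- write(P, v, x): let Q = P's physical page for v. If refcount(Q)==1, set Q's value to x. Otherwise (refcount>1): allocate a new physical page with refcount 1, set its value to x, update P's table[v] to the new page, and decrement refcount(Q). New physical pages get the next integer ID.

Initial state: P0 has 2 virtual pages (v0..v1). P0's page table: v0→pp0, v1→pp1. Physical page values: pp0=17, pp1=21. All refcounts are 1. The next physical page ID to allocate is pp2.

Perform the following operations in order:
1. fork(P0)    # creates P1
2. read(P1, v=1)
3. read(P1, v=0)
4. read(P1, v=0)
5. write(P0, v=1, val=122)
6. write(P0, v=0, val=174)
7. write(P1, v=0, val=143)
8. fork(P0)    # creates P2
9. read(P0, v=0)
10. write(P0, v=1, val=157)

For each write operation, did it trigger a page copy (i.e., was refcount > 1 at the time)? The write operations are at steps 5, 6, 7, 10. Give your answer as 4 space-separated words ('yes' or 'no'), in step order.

Op 1: fork(P0) -> P1. 2 ppages; refcounts: pp0:2 pp1:2
Op 2: read(P1, v1) -> 21. No state change.
Op 3: read(P1, v0) -> 17. No state change.
Op 4: read(P1, v0) -> 17. No state change.
Op 5: write(P0, v1, 122). refcount(pp1)=2>1 -> COPY to pp2. 3 ppages; refcounts: pp0:2 pp1:1 pp2:1
Op 6: write(P0, v0, 174). refcount(pp0)=2>1 -> COPY to pp3. 4 ppages; refcounts: pp0:1 pp1:1 pp2:1 pp3:1
Op 7: write(P1, v0, 143). refcount(pp0)=1 -> write in place. 4 ppages; refcounts: pp0:1 pp1:1 pp2:1 pp3:1
Op 8: fork(P0) -> P2. 4 ppages; refcounts: pp0:1 pp1:1 pp2:2 pp3:2
Op 9: read(P0, v0) -> 174. No state change.
Op 10: write(P0, v1, 157). refcount(pp2)=2>1 -> COPY to pp4. 5 ppages; refcounts: pp0:1 pp1:1 pp2:1 pp3:2 pp4:1

yes yes no yes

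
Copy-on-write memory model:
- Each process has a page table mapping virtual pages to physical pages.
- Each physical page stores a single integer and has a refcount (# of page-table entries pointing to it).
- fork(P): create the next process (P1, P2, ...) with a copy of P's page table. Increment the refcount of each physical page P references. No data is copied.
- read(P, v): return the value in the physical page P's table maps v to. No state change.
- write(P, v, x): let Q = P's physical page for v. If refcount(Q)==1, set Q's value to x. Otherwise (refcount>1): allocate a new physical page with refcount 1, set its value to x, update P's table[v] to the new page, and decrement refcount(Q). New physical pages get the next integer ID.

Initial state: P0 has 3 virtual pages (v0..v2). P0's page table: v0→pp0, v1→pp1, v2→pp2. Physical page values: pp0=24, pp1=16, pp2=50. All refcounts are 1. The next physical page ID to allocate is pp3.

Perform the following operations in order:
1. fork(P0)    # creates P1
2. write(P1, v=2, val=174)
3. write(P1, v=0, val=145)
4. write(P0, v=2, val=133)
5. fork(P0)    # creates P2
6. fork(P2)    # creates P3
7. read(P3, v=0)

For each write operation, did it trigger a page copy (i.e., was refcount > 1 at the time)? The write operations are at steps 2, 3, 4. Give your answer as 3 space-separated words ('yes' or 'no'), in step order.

Op 1: fork(P0) -> P1. 3 ppages; refcounts: pp0:2 pp1:2 pp2:2
Op 2: write(P1, v2, 174). refcount(pp2)=2>1 -> COPY to pp3. 4 ppages; refcounts: pp0:2 pp1:2 pp2:1 pp3:1
Op 3: write(P1, v0, 145). refcount(pp0)=2>1 -> COPY to pp4. 5 ppages; refcounts: pp0:1 pp1:2 pp2:1 pp3:1 pp4:1
Op 4: write(P0, v2, 133). refcount(pp2)=1 -> write in place. 5 ppages; refcounts: pp0:1 pp1:2 pp2:1 pp3:1 pp4:1
Op 5: fork(P0) -> P2. 5 ppages; refcounts: pp0:2 pp1:3 pp2:2 pp3:1 pp4:1
Op 6: fork(P2) -> P3. 5 ppages; refcounts: pp0:3 pp1:4 pp2:3 pp3:1 pp4:1
Op 7: read(P3, v0) -> 24. No state change.

yes yes no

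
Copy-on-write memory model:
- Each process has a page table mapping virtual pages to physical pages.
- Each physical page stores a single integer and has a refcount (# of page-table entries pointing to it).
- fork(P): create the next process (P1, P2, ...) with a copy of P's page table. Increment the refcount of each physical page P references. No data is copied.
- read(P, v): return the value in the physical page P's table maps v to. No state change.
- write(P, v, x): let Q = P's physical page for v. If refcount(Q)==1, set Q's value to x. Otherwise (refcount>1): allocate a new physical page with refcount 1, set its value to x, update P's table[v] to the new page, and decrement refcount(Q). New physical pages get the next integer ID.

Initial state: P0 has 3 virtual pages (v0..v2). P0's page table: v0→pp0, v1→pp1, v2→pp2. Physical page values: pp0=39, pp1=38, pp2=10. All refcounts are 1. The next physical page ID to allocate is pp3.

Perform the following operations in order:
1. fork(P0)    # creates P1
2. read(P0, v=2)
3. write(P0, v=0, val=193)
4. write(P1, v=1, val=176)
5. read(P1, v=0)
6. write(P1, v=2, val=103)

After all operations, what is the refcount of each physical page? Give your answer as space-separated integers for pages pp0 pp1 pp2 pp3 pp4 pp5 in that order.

Answer: 1 1 1 1 1 1

Derivation:
Op 1: fork(P0) -> P1. 3 ppages; refcounts: pp0:2 pp1:2 pp2:2
Op 2: read(P0, v2) -> 10. No state change.
Op 3: write(P0, v0, 193). refcount(pp0)=2>1 -> COPY to pp3. 4 ppages; refcounts: pp0:1 pp1:2 pp2:2 pp3:1
Op 4: write(P1, v1, 176). refcount(pp1)=2>1 -> COPY to pp4. 5 ppages; refcounts: pp0:1 pp1:1 pp2:2 pp3:1 pp4:1
Op 5: read(P1, v0) -> 39. No state change.
Op 6: write(P1, v2, 103). refcount(pp2)=2>1 -> COPY to pp5. 6 ppages; refcounts: pp0:1 pp1:1 pp2:1 pp3:1 pp4:1 pp5:1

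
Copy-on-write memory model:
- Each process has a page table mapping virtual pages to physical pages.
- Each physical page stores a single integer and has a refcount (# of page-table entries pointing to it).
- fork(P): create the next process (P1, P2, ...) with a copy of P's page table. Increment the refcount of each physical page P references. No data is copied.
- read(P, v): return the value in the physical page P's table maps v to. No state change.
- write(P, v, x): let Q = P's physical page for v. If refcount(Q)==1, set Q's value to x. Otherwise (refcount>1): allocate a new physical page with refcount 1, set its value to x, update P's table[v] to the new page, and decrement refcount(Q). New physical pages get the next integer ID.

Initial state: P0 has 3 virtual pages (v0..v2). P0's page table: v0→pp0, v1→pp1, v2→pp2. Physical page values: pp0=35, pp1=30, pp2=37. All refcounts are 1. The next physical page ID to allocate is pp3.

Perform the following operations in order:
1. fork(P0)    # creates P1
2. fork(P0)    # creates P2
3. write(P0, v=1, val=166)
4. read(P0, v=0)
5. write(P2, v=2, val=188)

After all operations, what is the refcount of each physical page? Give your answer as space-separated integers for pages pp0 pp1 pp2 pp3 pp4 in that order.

Op 1: fork(P0) -> P1. 3 ppages; refcounts: pp0:2 pp1:2 pp2:2
Op 2: fork(P0) -> P2. 3 ppages; refcounts: pp0:3 pp1:3 pp2:3
Op 3: write(P0, v1, 166). refcount(pp1)=3>1 -> COPY to pp3. 4 ppages; refcounts: pp0:3 pp1:2 pp2:3 pp3:1
Op 4: read(P0, v0) -> 35. No state change.
Op 5: write(P2, v2, 188). refcount(pp2)=3>1 -> COPY to pp4. 5 ppages; refcounts: pp0:3 pp1:2 pp2:2 pp3:1 pp4:1

Answer: 3 2 2 1 1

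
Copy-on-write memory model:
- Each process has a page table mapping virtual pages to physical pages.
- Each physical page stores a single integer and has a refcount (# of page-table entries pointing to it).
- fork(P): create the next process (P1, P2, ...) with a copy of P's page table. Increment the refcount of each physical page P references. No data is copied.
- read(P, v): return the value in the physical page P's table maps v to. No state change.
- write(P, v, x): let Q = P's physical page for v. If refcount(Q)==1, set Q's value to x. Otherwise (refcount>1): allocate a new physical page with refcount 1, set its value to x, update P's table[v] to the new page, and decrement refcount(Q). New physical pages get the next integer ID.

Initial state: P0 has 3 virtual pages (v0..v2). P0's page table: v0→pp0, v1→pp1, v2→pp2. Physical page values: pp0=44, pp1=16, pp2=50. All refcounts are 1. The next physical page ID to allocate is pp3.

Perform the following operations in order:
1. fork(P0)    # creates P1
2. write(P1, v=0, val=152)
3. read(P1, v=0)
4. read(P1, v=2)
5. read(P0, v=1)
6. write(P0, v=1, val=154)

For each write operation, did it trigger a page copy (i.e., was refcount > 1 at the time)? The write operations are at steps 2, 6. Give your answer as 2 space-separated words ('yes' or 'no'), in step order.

Op 1: fork(P0) -> P1. 3 ppages; refcounts: pp0:2 pp1:2 pp2:2
Op 2: write(P1, v0, 152). refcount(pp0)=2>1 -> COPY to pp3. 4 ppages; refcounts: pp0:1 pp1:2 pp2:2 pp3:1
Op 3: read(P1, v0) -> 152. No state change.
Op 4: read(P1, v2) -> 50. No state change.
Op 5: read(P0, v1) -> 16. No state change.
Op 6: write(P0, v1, 154). refcount(pp1)=2>1 -> COPY to pp4. 5 ppages; refcounts: pp0:1 pp1:1 pp2:2 pp3:1 pp4:1

yes yes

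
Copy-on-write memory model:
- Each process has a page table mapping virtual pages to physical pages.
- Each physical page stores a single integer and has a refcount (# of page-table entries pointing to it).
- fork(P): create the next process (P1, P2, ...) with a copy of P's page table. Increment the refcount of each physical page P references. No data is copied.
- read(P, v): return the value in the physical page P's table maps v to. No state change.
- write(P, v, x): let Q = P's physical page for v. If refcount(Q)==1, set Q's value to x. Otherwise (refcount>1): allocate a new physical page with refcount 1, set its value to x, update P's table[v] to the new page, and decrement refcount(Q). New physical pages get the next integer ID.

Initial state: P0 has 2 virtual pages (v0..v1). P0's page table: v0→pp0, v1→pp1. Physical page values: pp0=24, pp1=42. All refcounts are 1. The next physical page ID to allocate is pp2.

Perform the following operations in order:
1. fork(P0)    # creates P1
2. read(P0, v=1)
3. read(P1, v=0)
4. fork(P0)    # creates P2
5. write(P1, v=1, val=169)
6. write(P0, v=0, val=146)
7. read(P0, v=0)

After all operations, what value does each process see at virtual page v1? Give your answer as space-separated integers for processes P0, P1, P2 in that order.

Answer: 42 169 42

Derivation:
Op 1: fork(P0) -> P1. 2 ppages; refcounts: pp0:2 pp1:2
Op 2: read(P0, v1) -> 42. No state change.
Op 3: read(P1, v0) -> 24. No state change.
Op 4: fork(P0) -> P2. 2 ppages; refcounts: pp0:3 pp1:3
Op 5: write(P1, v1, 169). refcount(pp1)=3>1 -> COPY to pp2. 3 ppages; refcounts: pp0:3 pp1:2 pp2:1
Op 6: write(P0, v0, 146). refcount(pp0)=3>1 -> COPY to pp3. 4 ppages; refcounts: pp0:2 pp1:2 pp2:1 pp3:1
Op 7: read(P0, v0) -> 146. No state change.
P0: v1 -> pp1 = 42
P1: v1 -> pp2 = 169
P2: v1 -> pp1 = 42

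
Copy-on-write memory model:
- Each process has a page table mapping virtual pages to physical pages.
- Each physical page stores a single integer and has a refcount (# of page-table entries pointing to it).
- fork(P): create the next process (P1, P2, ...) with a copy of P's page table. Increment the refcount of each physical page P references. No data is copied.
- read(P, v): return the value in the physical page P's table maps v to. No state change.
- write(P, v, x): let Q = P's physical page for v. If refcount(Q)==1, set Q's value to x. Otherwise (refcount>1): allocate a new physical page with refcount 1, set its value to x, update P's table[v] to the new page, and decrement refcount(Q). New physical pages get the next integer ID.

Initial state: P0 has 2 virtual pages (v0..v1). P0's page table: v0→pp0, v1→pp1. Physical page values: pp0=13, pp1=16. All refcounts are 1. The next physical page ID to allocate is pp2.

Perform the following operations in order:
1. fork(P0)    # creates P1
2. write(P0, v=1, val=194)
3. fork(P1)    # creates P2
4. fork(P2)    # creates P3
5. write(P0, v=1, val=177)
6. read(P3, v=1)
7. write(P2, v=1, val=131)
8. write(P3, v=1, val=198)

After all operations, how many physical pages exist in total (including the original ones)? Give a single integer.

Op 1: fork(P0) -> P1. 2 ppages; refcounts: pp0:2 pp1:2
Op 2: write(P0, v1, 194). refcount(pp1)=2>1 -> COPY to pp2. 3 ppages; refcounts: pp0:2 pp1:1 pp2:1
Op 3: fork(P1) -> P2. 3 ppages; refcounts: pp0:3 pp1:2 pp2:1
Op 4: fork(P2) -> P3. 3 ppages; refcounts: pp0:4 pp1:3 pp2:1
Op 5: write(P0, v1, 177). refcount(pp2)=1 -> write in place. 3 ppages; refcounts: pp0:4 pp1:3 pp2:1
Op 6: read(P3, v1) -> 16. No state change.
Op 7: write(P2, v1, 131). refcount(pp1)=3>1 -> COPY to pp3. 4 ppages; refcounts: pp0:4 pp1:2 pp2:1 pp3:1
Op 8: write(P3, v1, 198). refcount(pp1)=2>1 -> COPY to pp4. 5 ppages; refcounts: pp0:4 pp1:1 pp2:1 pp3:1 pp4:1

Answer: 5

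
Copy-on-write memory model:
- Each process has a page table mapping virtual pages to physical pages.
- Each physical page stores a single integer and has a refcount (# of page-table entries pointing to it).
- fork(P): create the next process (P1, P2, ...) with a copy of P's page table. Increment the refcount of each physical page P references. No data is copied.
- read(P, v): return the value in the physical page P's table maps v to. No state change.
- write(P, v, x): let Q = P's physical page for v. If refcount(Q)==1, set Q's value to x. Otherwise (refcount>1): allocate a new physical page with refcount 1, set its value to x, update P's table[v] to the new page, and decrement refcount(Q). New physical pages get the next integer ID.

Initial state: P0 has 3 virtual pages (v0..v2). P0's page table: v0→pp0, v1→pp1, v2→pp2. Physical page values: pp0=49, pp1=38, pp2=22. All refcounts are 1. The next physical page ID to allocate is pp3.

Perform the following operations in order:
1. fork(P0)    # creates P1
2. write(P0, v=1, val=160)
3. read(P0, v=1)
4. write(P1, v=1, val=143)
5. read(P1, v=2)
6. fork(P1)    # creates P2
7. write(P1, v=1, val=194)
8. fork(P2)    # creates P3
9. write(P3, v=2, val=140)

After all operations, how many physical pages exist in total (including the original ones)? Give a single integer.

Op 1: fork(P0) -> P1. 3 ppages; refcounts: pp0:2 pp1:2 pp2:2
Op 2: write(P0, v1, 160). refcount(pp1)=2>1 -> COPY to pp3. 4 ppages; refcounts: pp0:2 pp1:1 pp2:2 pp3:1
Op 3: read(P0, v1) -> 160. No state change.
Op 4: write(P1, v1, 143). refcount(pp1)=1 -> write in place. 4 ppages; refcounts: pp0:2 pp1:1 pp2:2 pp3:1
Op 5: read(P1, v2) -> 22. No state change.
Op 6: fork(P1) -> P2. 4 ppages; refcounts: pp0:3 pp1:2 pp2:3 pp3:1
Op 7: write(P1, v1, 194). refcount(pp1)=2>1 -> COPY to pp4. 5 ppages; refcounts: pp0:3 pp1:1 pp2:3 pp3:1 pp4:1
Op 8: fork(P2) -> P3. 5 ppages; refcounts: pp0:4 pp1:2 pp2:4 pp3:1 pp4:1
Op 9: write(P3, v2, 140). refcount(pp2)=4>1 -> COPY to pp5. 6 ppages; refcounts: pp0:4 pp1:2 pp2:3 pp3:1 pp4:1 pp5:1

Answer: 6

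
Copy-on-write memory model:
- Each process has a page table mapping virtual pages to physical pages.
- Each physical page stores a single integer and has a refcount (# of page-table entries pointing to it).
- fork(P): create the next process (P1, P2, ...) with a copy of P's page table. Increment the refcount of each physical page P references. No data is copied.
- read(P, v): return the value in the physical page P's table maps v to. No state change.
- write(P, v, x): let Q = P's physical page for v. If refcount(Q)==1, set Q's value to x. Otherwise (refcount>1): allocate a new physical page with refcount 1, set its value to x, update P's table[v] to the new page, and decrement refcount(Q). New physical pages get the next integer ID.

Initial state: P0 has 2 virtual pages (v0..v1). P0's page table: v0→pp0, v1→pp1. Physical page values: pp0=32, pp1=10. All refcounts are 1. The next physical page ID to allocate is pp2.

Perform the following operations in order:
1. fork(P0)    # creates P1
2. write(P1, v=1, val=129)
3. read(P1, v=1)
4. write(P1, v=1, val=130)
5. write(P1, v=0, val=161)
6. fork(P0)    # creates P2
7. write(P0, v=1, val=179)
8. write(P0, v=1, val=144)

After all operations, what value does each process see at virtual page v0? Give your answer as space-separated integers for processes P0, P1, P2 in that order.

Answer: 32 161 32

Derivation:
Op 1: fork(P0) -> P1. 2 ppages; refcounts: pp0:2 pp1:2
Op 2: write(P1, v1, 129). refcount(pp1)=2>1 -> COPY to pp2. 3 ppages; refcounts: pp0:2 pp1:1 pp2:1
Op 3: read(P1, v1) -> 129. No state change.
Op 4: write(P1, v1, 130). refcount(pp2)=1 -> write in place. 3 ppages; refcounts: pp0:2 pp1:1 pp2:1
Op 5: write(P1, v0, 161). refcount(pp0)=2>1 -> COPY to pp3. 4 ppages; refcounts: pp0:1 pp1:1 pp2:1 pp3:1
Op 6: fork(P0) -> P2. 4 ppages; refcounts: pp0:2 pp1:2 pp2:1 pp3:1
Op 7: write(P0, v1, 179). refcount(pp1)=2>1 -> COPY to pp4. 5 ppages; refcounts: pp0:2 pp1:1 pp2:1 pp3:1 pp4:1
Op 8: write(P0, v1, 144). refcount(pp4)=1 -> write in place. 5 ppages; refcounts: pp0:2 pp1:1 pp2:1 pp3:1 pp4:1
P0: v0 -> pp0 = 32
P1: v0 -> pp3 = 161
P2: v0 -> pp0 = 32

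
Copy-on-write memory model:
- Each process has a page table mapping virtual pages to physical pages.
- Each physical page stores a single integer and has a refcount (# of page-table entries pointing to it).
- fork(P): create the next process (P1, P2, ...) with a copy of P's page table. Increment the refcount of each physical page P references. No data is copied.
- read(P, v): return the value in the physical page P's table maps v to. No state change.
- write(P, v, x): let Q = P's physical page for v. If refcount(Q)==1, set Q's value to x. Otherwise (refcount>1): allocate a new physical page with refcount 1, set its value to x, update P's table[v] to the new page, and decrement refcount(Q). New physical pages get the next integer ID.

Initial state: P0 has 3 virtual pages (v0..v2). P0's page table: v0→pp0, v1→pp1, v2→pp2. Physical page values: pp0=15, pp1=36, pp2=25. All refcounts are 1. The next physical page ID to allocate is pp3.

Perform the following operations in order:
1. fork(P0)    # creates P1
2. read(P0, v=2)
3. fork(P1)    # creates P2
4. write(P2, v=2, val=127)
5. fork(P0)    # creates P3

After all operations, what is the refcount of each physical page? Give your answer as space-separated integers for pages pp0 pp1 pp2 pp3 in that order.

Op 1: fork(P0) -> P1. 3 ppages; refcounts: pp0:2 pp1:2 pp2:2
Op 2: read(P0, v2) -> 25. No state change.
Op 3: fork(P1) -> P2. 3 ppages; refcounts: pp0:3 pp1:3 pp2:3
Op 4: write(P2, v2, 127). refcount(pp2)=3>1 -> COPY to pp3. 4 ppages; refcounts: pp0:3 pp1:3 pp2:2 pp3:1
Op 5: fork(P0) -> P3. 4 ppages; refcounts: pp0:4 pp1:4 pp2:3 pp3:1

Answer: 4 4 3 1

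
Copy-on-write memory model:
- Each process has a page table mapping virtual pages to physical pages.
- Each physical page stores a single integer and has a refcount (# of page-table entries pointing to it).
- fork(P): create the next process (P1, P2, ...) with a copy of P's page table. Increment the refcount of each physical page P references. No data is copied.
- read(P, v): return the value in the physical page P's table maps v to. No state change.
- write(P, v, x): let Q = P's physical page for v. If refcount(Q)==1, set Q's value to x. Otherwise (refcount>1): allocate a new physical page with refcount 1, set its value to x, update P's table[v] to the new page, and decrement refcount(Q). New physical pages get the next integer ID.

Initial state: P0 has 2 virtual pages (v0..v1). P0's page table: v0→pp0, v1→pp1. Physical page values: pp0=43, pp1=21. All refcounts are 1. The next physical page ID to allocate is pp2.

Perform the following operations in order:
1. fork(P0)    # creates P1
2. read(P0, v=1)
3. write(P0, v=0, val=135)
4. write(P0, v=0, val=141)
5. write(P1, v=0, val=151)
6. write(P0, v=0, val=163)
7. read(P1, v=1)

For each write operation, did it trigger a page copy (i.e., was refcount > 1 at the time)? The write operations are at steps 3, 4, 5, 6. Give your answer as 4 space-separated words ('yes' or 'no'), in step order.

Op 1: fork(P0) -> P1. 2 ppages; refcounts: pp0:2 pp1:2
Op 2: read(P0, v1) -> 21. No state change.
Op 3: write(P0, v0, 135). refcount(pp0)=2>1 -> COPY to pp2. 3 ppages; refcounts: pp0:1 pp1:2 pp2:1
Op 4: write(P0, v0, 141). refcount(pp2)=1 -> write in place. 3 ppages; refcounts: pp0:1 pp1:2 pp2:1
Op 5: write(P1, v0, 151). refcount(pp0)=1 -> write in place. 3 ppages; refcounts: pp0:1 pp1:2 pp2:1
Op 6: write(P0, v0, 163). refcount(pp2)=1 -> write in place. 3 ppages; refcounts: pp0:1 pp1:2 pp2:1
Op 7: read(P1, v1) -> 21. No state change.

yes no no no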